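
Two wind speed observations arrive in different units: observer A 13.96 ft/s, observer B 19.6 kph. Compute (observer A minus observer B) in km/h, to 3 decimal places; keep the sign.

observer A: 13.96 ft/s = 15.31803 km/h.
Difference: 15.31803 − 19.60000 = -4.282 km/h.

-4.282 km/h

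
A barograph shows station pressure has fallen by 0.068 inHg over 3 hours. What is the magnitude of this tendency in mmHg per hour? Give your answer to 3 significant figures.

0.576 mmHg per hour

0.068 inHg / 3 h × 25.4 mmHg/inHg = 0.576 mmHg/h.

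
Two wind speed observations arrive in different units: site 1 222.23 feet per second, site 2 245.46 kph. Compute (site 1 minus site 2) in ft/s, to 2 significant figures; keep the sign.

-1.5 ft/s

site 2: 245.46 km/h = 223.699 ft/s.
Difference: 222.230 − 223.699 = -1.5 ft/s.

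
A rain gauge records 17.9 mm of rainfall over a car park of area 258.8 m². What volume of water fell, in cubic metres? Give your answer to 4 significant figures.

1 mm over 1 m² is 1 L, so volume = 17.9 × 258.8 = 4632.52 L = 4.633 m³.

4.633 cubic metres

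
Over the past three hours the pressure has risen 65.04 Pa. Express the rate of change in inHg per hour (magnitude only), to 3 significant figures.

65.04 Pa / 3 h × 0.0002953 inHg/Pa = 0.00640 inHg/h.

0.00640 inHg per hour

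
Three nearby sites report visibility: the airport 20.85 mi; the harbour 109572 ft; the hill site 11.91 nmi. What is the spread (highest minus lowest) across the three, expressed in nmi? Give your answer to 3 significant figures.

6.21 nmi

the airport: 20.85 SM = 18.1182 nmi.
the harbour: 109572 ft = 18.0332 nmi.
Spread: 18.1182 − 11.9100 = 6.21 nmi.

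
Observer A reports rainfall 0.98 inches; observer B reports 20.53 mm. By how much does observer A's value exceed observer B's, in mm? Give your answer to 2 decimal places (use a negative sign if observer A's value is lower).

4.36 mm

observer A: 0.98 in = 24.8920 mm.
Difference: 24.8920 − 20.5300 = 4.36 mm.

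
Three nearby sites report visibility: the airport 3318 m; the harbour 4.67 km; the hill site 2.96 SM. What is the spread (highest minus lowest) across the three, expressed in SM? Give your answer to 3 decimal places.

the airport: 3318 m = 2.06171 SM.
the harbour: 4.67 km = 2.90180 SM.
Spread: 2.96000 − 2.06171 = 0.898 SM.

0.898 SM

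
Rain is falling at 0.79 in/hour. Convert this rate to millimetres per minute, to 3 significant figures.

0.79 in/hour × 25.4 mm/in × 0.0166667 hour/minute = 0.334 mm/minute.

0.334 mm/minute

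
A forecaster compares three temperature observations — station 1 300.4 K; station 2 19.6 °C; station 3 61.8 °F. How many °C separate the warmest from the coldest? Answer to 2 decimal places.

10.69 °C

station 1: 300.4 K = 27.250 °C.
station 3: 61.8 °F = 16.556 °C.
Spread: 27.250 − 16.556 = 10.694 °C.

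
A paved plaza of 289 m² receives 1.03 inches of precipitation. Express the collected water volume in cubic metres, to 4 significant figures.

7.561 cubic metres

Depth: 1.03 in × 25.4 = 26.162 mm.
1 mm over 1 m² is 1 L, so volume = 26.162 × 289 = 7560.818 L = 7.561 m³.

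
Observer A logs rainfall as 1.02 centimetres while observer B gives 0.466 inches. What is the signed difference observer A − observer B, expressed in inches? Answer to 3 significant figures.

observer A: 1.02 cm = 0.401575 in.
Difference: 0.401575 − 0.466000 = -0.0644 in.

-0.0644 in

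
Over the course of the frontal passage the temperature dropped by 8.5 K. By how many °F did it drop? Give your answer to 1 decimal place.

15.3 °F

For a temperature change the 32° offset cancels: Δ°F = 8.5 × 1.8 = 15.3 °F.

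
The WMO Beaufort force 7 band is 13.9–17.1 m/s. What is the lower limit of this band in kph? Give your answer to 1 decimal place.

50.0 km/h

13.9–17.1 m/s × 3.6 = 50.0–61.6 km/h.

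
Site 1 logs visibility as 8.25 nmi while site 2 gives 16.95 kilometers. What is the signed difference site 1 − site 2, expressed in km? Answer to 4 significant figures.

site 1: 8.25 nmi = 15.27900 km.
Difference: 15.27900 − 16.95000 = -1.671 km.

-1.671 km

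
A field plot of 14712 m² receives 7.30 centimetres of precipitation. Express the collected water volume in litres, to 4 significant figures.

1074000 litres

Depth: 7.30 cm × 10 = 73 mm.
1 mm over 1 m² is 1 L, so volume = 73 × 14712 = 1073976 L ≈ 1074000 L.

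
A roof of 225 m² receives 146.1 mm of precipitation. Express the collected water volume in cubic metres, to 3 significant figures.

1 mm over 1 m² is 1 L, so volume = 146.1 × 225 = 32872.5 L = 32.9 m³.

32.9 cubic metres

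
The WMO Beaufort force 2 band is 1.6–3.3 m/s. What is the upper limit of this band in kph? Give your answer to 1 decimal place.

11.9 km/h

1.6–3.3 m/s × 3.6 = 5.8–11.9 km/h.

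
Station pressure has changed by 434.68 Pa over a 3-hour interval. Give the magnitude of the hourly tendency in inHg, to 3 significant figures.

434.68 Pa / 3 h × 0.0002953 inHg/Pa = 0.0428 inHg/h.

0.0428 inHg per hour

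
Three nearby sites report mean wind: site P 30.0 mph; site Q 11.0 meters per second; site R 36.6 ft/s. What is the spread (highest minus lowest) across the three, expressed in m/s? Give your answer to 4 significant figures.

2.411 m/s

site P: 30.0 mph = 13.41120 m/s.
site R: 36.6 ft/s = 11.15568 m/s.
Spread: 13.41120 − 11.00000 = 2.411 m/s.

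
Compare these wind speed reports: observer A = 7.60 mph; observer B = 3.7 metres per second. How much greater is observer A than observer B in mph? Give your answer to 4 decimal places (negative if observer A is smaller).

-0.6767 mph

observer B: 3.7 m/s = 8.276664 mph.
Difference: 7.600000 − 8.276664 = -0.6767 mph.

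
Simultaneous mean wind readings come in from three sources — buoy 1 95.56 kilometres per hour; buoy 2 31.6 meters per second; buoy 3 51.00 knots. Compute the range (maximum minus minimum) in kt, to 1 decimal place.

10.4 kt

buoy 1: 95.56 km/h = 51.598 kt.
buoy 2: 31.6 m/s = 61.425 kt.
Spread: 61.425 − 51.000 = 10.4 kt.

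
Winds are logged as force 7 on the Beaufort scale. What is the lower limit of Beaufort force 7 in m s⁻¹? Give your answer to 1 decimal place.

Beaufort 7 (near gale) spans 13.9–17.1 m/s.

13.9 m/s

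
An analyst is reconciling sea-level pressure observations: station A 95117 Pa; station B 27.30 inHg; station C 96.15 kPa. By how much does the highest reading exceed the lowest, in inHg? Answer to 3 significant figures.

station A: 95117 Pa = 28.0880 inHg.
station C: 96.15 kPa = 28.3931 inHg.
Spread: 28.3931 − 27.3000 = 1.09 inHg.

1.09 inHg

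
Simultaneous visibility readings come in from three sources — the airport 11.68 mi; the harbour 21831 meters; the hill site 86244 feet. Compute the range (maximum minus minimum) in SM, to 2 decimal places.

the harbour: 21831 m = 13.5652 SM.
the hill site: 86244 ft = 16.3341 SM.
Spread: 16.3341 − 11.6800 = 4.65 SM.

4.65 SM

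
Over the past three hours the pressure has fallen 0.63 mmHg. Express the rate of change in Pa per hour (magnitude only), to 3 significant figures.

28.0 Pa per hour

0.63 mmHg / 3 h × 133.322 Pa/mmHg = 28.0 Pa/h.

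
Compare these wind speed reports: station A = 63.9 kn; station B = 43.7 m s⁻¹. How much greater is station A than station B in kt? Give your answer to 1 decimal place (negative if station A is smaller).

-21.0 kt

station B: 43.7 m/s = 84.946 kt.
Difference: 63.900 − 84.946 = -21.0 kt.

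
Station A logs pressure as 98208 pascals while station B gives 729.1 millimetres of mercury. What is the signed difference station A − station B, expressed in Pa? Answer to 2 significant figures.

1000 Pa

station B: 729.1 mmHg = 97205.35 Pa.
Difference: 98208.00 − 97205.35 = 1000 Pa.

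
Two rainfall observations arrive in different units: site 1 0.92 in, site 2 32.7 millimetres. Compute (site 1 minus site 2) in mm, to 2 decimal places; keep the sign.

-9.33 mm

site 1: 0.92 in = 23.3680 mm.
Difference: 23.3680 − 32.7000 = -9.33 mm.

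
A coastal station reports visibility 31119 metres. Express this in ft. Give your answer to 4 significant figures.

1 m = 3.28084 ft, so 31119 × 3.28084 = 102100 ft.

102100 ft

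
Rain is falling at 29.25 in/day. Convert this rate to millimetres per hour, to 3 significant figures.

31.0 mm/hour

29.25 in/day × 25.4 mm/in × 0.0416667 day/hour = 31.0 mm/hour.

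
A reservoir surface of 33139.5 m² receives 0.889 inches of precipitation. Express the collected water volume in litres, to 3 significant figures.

748000 litres

Depth: 0.889 in × 25.4 = 22.5806 mm.
1 mm over 1 m² is 1 L, so volume = 22.5806 × 33139.5 = 748309.79 L ≈ 748000 L.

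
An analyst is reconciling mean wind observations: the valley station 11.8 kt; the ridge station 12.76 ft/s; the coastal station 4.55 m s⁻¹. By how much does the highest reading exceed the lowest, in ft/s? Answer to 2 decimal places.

7.16 ft/s

the valley station: 11.8 kt = 19.9162 ft/s.
the coastal station: 4.55 m/s = 14.9278 ft/s.
Spread: 19.9162 − 12.7600 = 7.16 ft/s.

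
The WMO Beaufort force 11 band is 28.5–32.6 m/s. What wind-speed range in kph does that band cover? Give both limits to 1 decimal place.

102.6 to 117.4 km/h

28.5–32.6 m/s × 3.6 = 102.6–117.4 km/h.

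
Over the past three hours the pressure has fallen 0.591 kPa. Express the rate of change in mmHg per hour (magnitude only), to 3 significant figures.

1.48 mmHg per hour

0.591 kPa / 3 h × 7.50062 mmHg/kPa = 1.48 mmHg/h.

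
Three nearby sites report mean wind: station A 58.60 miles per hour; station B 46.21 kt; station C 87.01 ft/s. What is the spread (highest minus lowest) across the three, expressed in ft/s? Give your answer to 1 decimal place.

9.0 ft/s

station A: 58.60 mph = 85.947 ft/s.
station B: 46.21 kt = 77.994 ft/s.
Spread: 87.010 − 77.994 = 9.0 ft/s.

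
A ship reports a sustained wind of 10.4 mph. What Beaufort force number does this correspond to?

Beaufort force 3

10.4 mph = 4.6 m/s, which is Beaufort 3 (gentle breeze, 3.4–5.4 m/s).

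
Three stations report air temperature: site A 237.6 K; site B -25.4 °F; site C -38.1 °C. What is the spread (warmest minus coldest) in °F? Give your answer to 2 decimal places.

site A: 237.6 K = -35.550 °C.
site B: -25.4 °F = -31.889 °C.
Spread: (-31.889) − (-38.100) = 6.211 °C = 11.18 °F.

11.18 °F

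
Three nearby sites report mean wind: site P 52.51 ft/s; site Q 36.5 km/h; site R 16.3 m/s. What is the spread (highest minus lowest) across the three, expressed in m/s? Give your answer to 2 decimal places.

site P: 52.51 ft/s = 16.0050 m/s.
site Q: 36.5 km/h = 10.1389 m/s.
Spread: 16.3000 − 10.1389 = 6.16 m/s.

6.16 m/s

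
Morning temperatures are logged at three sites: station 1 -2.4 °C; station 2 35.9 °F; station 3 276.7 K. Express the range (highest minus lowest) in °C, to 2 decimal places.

5.95 °C

station 2: 35.9 °F = 2.167 °C.
station 3: 276.7 K = 3.550 °C.
Spread: 3.550 − (-2.400) = 5.950 °C.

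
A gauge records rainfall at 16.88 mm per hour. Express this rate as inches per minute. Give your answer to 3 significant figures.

16.88 mm/hour × 0.0393701 in/mm × 0.0166667 hour/minute = 0.0111 in/minute.

0.0111 in/minute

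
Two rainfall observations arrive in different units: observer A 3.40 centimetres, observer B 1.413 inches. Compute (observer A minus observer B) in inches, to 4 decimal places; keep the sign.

-0.0744 in

observer A: 3.40 cm = 1.338583 in.
Difference: 1.338583 − 1.413000 = -0.0744 in.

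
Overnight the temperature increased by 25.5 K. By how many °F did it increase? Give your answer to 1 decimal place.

45.9 °F

Converting a difference, only the 9/5 scale factor applies: Δ°F = 25.5 × 1.8 = 45.9 °F.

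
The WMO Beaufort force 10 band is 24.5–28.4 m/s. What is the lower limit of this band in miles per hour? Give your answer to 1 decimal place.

24.5–28.4 m/s × 2.237 = 54.8–63.5 mph.

54.8 mph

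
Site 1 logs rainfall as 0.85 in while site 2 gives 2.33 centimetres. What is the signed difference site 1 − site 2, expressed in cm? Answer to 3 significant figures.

-0.171 cm

site 1: 0.85 in = 2.15900 cm.
Difference: 2.15900 − 2.33000 = -0.171 cm.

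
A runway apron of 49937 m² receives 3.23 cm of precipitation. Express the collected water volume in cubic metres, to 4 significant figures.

Depth: 3.23 cm × 10 = 32.3 mm.
1 mm over 1 m² is 1 L, so volume = 32.3 × 49937 = 1612965.1 L = 1613 m³.

1613 cubic metres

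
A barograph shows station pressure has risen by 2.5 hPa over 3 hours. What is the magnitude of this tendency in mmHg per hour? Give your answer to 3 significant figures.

2.5 hPa / 3 h × 0.750062 mmHg/hPa = 0.625 mmHg/h.

0.625 mmHg per hour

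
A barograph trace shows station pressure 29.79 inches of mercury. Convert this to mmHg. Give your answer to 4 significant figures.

756.7 mmHg

1 inHg = 25.4 mmHg, so 29.79 × 25.4 = 756.7 mmHg.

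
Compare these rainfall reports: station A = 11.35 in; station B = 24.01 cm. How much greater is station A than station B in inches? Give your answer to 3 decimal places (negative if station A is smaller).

1.897 in

station B: 24.01 cm = 9.45276 in.
Difference: 11.35000 − 9.45276 = 1.897 in.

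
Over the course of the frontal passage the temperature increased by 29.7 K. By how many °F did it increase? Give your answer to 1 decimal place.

53.5 °F

Converting a difference, only the 9/5 scale factor applies: Δ°F = 29.7 × 1.8 = 53.5 °F.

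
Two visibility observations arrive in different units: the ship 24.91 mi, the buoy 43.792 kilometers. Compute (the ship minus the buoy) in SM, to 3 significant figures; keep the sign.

the buoy: 43.792 km = 27.2111 SM.
Difference: 24.9100 − 27.2111 = -2.30 SM.

-2.30 SM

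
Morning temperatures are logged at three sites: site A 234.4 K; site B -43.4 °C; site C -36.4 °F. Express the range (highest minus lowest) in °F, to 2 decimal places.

9.72 °F

site A: 234.4 K = -38.750 °C.
site C: -36.4 °F = -38.000 °C.
Spread: (-38.000) − (-43.400) = 5.400 °C = 9.72 °F.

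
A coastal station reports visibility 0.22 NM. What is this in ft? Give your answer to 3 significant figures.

1 nmi = 6076.12 ft, so 0.22 × 6076.12 = 1340 ft.

1340 ft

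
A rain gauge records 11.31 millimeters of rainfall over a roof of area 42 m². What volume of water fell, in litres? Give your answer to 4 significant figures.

475.0 litres

1 mm over 1 m² is 1 L, so volume = 11.31 × 42 = 475.02 L ≈ 475.0 L.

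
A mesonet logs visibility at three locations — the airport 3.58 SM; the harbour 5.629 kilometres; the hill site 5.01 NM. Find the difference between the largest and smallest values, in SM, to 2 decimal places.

2.27 SM

the harbour: 5.629 km = 3.4977 SM.
the hill site: 5.01 nmi = 5.7654 SM.
Spread: 5.7654 − 3.4977 = 2.27 SM.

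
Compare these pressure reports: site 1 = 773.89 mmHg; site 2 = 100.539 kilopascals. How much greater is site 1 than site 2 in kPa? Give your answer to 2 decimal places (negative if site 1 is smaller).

site 1: 773.89 mmHg = 103.1769 kPa.
Difference: 103.1769 − 100.5390 = 2.64 kPa.

2.64 kPa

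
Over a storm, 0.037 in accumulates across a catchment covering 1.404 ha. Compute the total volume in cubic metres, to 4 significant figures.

13.19 cubic metres

Depth: 0.037 in × 25.4 = 0.9398 mm.
Area: 1.404 ha = 14040 m².
1 mm over 1 m² is 1 L, so volume = 0.9398 × 14040 = 13194.792 L = 13.19 m³.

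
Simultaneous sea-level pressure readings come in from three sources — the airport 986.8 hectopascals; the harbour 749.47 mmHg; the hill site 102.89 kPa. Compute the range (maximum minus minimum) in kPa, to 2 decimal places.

4.21 kPa

the airport: 986.8 hPa = 98.6800 kPa.
the harbour: 749.47 mmHg = 99.9211 kPa.
Spread: 102.8900 − 98.6800 = 4.21 kPa.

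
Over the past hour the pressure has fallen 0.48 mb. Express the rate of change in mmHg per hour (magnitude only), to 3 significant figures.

0.48 mb / 1 h × 0.750062 mmHg/mb = 0.360 mmHg/h.

0.360 mmHg per hour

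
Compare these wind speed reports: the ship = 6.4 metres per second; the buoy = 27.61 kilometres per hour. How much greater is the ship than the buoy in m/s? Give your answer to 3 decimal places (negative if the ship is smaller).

-1.269 m/s

the buoy: 27.61 km/h = 7.66944 m/s.
Difference: 6.40000 − 7.66944 = -1.269 m/s.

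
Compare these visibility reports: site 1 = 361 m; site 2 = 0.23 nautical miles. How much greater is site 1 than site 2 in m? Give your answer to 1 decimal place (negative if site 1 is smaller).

-65.0 m

site 2: 0.23 nmi = 425.960 m.
Difference: 361.000 − 425.960 = -65.0 m.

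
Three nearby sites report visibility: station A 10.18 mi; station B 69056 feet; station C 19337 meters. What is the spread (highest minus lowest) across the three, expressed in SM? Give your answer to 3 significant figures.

2.90 SM

station B: 69056 ft = 13.0788 SM.
station C: 19337 m = 12.0155 SM.
Spread: 13.0788 − 10.1800 = 2.90 SM.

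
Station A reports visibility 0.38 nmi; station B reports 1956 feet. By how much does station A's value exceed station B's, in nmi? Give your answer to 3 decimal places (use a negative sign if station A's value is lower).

station B: 1956 ft = 0.32192 nmi.
Difference: 0.38000 − 0.32192 = 0.058 nmi.

0.058 nmi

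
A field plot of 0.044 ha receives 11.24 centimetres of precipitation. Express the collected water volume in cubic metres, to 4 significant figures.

Depth: 11.24 cm × 10 = 112.4 mm.
Area: 0.044 ha = 440 m².
1 mm over 1 m² is 1 L, so volume = 112.4 × 440 = 49456 L = 49.46 m³.

49.46 cubic metres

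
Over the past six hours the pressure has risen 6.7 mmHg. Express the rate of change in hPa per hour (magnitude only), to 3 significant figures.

6.7 mmHg / 6 h × 1.33322 hPa/mmHg = 1.49 hPa/h.

1.49 hPa per hour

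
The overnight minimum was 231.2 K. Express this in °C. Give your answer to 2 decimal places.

°C = 231.2 − 273.15 = -41.95 °C.

-41.95 °C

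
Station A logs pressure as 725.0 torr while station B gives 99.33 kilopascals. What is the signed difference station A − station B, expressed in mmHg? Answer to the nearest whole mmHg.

station B: 99.33 kPa = 745.04 mmHg.
Difference: 725.00 − 745.04 = -20 mmHg.

-20 mmHg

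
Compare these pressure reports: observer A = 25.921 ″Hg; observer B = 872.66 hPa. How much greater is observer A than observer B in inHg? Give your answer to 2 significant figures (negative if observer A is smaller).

0.15 inHg

observer B: 872.66 hPa = 25.7696 inHg.
Difference: 25.9210 − 25.7696 = 0.15 inHg.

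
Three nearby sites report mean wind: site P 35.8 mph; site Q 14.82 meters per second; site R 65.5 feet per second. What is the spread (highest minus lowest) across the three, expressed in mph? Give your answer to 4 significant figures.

11.51 mph

site Q: 14.82 m/s = 33.1514 mph.
site R: 65.5 ft/s = 44.6591 mph.
Spread: 44.6591 − 33.1514 = 11.51 mph.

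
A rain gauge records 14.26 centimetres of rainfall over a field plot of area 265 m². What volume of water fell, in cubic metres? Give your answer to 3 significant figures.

37.8 cubic metres

Depth: 14.26 cm × 10 = 142.6 mm.
1 mm over 1 m² is 1 L, so volume = 142.6 × 265 = 37789 L = 37.8 m³.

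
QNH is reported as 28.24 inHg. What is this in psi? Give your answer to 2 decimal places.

1 inHg = 0.491154 psi, so 28.24 × 0.491154 = 13.87 psi.

13.87 psi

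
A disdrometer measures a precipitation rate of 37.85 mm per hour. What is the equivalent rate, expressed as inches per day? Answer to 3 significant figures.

37.85 mm/hour × 0.0393701 in/mm × 24 hour/day = 35.8 in/day.

35.8 in/day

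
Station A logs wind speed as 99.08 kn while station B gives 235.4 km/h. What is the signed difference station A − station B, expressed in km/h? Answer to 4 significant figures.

station A: 99.08 kt = 183.4962 km/h.
Difference: 183.4962 − 235.4000 = -51.90 km/h.

-51.90 km/h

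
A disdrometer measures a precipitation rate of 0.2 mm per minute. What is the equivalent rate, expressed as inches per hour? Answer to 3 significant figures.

0.2 mm/minute × 0.0393701 in/mm × 60 minute/hour = 0.472 in/hour.

0.472 in/hour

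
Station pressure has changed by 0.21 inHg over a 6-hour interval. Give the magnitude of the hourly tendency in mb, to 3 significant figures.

1.19 mb per hour

0.21 inHg / 6 h × 33.8639 mb/inHg = 1.19 mb/h.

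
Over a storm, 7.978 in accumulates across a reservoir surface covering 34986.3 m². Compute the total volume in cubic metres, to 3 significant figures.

Depth: 7.978 in × 25.4 = 202.6412 mm.
1 mm over 1 m² is 1 L, so volume = 202.6412 × 34986.3 = 7089665.8 L = 7090 m³.

7090 cubic metres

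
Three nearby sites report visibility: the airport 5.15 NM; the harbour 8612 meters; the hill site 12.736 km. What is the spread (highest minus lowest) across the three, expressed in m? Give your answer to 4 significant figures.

4124 m

the airport: 5.15 nmi = 9537.80 m.
the hill site: 12.736 km = 12736.00 m.
Spread: 12736.00 − 8612.00 = 4124 m.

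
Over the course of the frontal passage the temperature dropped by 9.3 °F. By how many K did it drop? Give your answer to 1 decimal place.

5.2 K

A change of 1 °C equals a change of 1.8 °F: ΔK = 9.3 × 0.5556 = 5.2 K.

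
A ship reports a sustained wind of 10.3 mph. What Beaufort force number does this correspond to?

10.3 mph = 4.6 m/s, which is Beaufort 3 (gentle breeze, 3.4–5.4 m/s).

Beaufort force 3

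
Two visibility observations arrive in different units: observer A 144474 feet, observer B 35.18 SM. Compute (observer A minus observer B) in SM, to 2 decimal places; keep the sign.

observer A: 144474 ft = 27.3625 SM.
Difference: 27.3625 − 35.1800 = -7.82 SM.

-7.82 SM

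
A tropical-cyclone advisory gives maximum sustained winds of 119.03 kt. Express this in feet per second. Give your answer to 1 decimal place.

1 kt = 1.68781 ft/s, so 119.03 × 1.68781 = 200.9 ft/s.

200.9 ft/s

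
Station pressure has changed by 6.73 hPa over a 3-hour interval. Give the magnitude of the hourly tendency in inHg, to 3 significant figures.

0.0662 inHg per hour

6.73 hPa / 3 h × 0.02953 inHg/hPa = 0.0662 inHg/h.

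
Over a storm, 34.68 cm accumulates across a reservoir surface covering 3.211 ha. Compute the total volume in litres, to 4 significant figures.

Depth: 34.68 cm × 10 = 346.8 mm.
Area: 3.211 ha = 32110 m².
1 mm over 1 m² is 1 L, so volume = 346.8 × 32110 = 11135748 L ≈ 11140000 L.

11140000 litres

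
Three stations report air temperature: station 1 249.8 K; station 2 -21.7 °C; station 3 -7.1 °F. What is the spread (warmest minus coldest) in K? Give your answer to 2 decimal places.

1.65 K

station 1: 249.8 K = -23.350 °C.
station 3: -7.1 °F = -21.722 °C.
Spread: (-21.700) − (-23.350) = 1.650 °C.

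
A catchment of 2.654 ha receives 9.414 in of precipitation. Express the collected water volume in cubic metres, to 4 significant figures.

Depth: 9.414 in × 25.4 = 239.1156 mm.
Area: 2.654 ha = 26540 m².
1 mm over 1 m² is 1 L, so volume = 239.1156 × 26540 = 6346128 L = 6346 m³.

6346 cubic metres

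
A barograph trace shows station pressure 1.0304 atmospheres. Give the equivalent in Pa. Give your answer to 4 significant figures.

104400 Pa

1 atm = 101325 Pa, so 1.0304 × 101325 = 104400 Pa.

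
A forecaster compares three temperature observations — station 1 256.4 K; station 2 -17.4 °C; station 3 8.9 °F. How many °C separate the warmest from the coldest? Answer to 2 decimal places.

4.57 °C

station 1: 256.4 K = -16.750 °C.
station 3: 8.9 °F = -12.833 °C.
Spread: (-12.833) − (-17.400) = 4.567 °C.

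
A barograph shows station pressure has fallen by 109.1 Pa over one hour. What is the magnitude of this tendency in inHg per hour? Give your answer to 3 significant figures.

109.1 Pa / 1 h × 0.0002953 inHg/Pa = 0.0322 inHg/h.

0.0322 inHg per hour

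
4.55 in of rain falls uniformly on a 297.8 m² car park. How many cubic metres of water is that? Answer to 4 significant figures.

34.42 cubic metres

Depth: 4.55 in × 25.4 = 115.57 mm.
1 mm over 1 m² is 1 L, so volume = 115.57 × 297.8 = 34416.746 L = 34.42 m³.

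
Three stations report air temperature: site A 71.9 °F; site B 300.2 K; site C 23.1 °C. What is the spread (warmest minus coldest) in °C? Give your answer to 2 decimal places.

site A: 71.9 °F = 22.167 °C.
site B: 300.2 K = 27.050 °C.
Spread: 27.050 − 22.167 = 4.883 °C.

4.88 °C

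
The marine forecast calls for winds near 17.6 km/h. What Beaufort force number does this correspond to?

17.6 km/h = 4.9 m/s, which is Beaufort 3 (gentle breeze, 3.4–5.4 m/s).

Beaufort force 3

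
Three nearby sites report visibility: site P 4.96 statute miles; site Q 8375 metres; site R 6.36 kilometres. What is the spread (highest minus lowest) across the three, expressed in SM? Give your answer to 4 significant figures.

1.252 SM

site Q: 8375 m = 5.20398 SM.
site R: 6.36 km = 3.95192 SM.
Spread: 5.20398 − 3.95192 = 1.252 SM.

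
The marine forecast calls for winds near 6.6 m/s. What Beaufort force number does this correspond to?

Beaufort force 4

6.6 m/s lies in the Beaufort 4 band (moderate breeze, 5.5–7.9 m/s).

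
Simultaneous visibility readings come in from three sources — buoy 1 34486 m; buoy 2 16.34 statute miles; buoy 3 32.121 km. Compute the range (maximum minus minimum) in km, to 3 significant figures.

8.19 km

buoy 1: 34486 m = 34.4860 km.
buoy 2: 16.34 SM = 26.2967 km.
Spread: 34.4860 − 26.2967 = 8.19 km.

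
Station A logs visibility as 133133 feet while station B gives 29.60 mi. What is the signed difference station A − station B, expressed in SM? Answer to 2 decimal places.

-4.39 SM

station A: 133133 ft = 25.2146 SM.
Difference: 25.2146 − 29.6000 = -4.39 SM.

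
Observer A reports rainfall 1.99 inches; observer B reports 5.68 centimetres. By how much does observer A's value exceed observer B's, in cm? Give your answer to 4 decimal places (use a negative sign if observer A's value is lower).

observer A: 1.99 in = 5.054600 cm.
Difference: 5.054600 − 5.680000 = -0.6254 cm.

-0.6254 cm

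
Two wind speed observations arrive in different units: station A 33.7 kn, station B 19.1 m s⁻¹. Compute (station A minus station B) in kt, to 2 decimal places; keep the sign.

station B: 19.1 m/s = 37.1274 kt.
Difference: 33.7000 − 37.1274 = -3.43 kt.

-3.43 kt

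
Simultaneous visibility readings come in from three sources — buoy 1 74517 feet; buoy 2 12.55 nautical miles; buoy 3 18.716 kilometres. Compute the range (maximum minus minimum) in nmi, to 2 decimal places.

buoy 1: 74517 ft = 12.2639 nmi.
buoy 3: 18.716 km = 10.1058 nmi.
Spread: 12.5500 − 10.1058 = 2.44 nmi.

2.44 nmi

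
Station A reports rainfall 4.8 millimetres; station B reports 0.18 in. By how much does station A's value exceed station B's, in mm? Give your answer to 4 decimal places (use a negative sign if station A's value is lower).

station B: 0.18 in = 4.572000 mm.
Difference: 4.800000 − 4.572000 = 0.2280 mm.

0.2280 mm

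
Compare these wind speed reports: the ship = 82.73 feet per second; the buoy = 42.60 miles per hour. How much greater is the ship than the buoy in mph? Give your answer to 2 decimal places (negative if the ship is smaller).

the ship: 82.73 ft/s = 56.4068 mph.
Difference: 56.4068 − 42.6000 = 13.81 mph.

13.81 mph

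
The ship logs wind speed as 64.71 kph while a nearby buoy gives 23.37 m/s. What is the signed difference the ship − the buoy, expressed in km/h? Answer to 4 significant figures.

-19.42 km/h

the buoy: 23.37 m/s = 84.1320 km/h.
Difference: 64.7100 − 84.1320 = -19.42 km/h.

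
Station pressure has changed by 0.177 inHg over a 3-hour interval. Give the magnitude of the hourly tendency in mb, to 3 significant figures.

2.00 mb per hour

0.177 inHg / 3 h × 33.8639 mb/inHg = 2.00 mb/h.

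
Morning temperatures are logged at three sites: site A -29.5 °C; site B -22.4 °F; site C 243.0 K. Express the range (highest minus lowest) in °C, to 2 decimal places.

0.72 °C

site B: -22.4 °F = -30.222 °C.
site C: 243.0 K = -30.150 °C.
Spread: (-29.500) − (-30.222) = 0.722 °C.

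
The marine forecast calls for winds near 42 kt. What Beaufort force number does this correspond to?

Beaufort force 9

42 kt lies in the Beaufort 9 band (strong gale, 41–47 kt).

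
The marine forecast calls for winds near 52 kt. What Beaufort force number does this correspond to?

52 kt lies in the Beaufort 10 band (storm, 48–55 kt).

Beaufort force 10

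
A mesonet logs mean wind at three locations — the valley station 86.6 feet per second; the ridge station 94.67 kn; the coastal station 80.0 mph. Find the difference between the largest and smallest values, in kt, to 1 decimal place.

the valley station: 86.6 ft/s = 51.309 kt.
the coastal station: 80.0 mph = 69.518 kt.
Spread: 94.670 − 51.309 = 43.4 kt.

43.4 kt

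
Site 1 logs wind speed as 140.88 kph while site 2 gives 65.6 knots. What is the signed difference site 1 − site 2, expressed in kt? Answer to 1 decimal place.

site 1: 140.88 km/h = 76.069 kt.
Difference: 76.069 − 65.600 = 10.5 kt.

10.5 kt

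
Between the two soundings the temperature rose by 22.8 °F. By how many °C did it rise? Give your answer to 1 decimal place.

12.7 °C

Converting a difference, only the 9/5 scale factor applies: Δ°C = 22.8 × 0.5556 = 12.7 °C.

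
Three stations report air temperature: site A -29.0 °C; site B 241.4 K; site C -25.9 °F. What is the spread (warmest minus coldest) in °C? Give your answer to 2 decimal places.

3.17 °C

site B: 241.4 K = -31.750 °C.
site C: -25.9 °F = -32.167 °C.
Spread: (-29.000) − (-32.167) = 3.167 °C.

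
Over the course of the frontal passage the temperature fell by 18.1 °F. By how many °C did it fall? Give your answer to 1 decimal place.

For a temperature change the 32° offset cancels: Δ°C = 18.1 × 0.5556 = 10.1 °C.

10.1 °C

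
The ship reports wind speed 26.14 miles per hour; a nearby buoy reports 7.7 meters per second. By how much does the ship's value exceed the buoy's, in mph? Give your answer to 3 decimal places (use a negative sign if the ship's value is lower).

the buoy: 7.7 m/s = 17.22441 mph.
Difference: 26.14000 − 17.22441 = 8.916 mph.

8.916 mph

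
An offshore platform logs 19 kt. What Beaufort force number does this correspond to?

Beaufort force 5

19 kt lies in the Beaufort 5 band (fresh breeze, 17–21 kt).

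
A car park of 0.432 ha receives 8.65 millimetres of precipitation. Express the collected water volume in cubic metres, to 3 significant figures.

37.4 cubic metres

Area: 0.432 ha = 4320 m².
1 mm over 1 m² is 1 L, so volume = 8.65 × 4320 = 37368 L = 37.4 m³.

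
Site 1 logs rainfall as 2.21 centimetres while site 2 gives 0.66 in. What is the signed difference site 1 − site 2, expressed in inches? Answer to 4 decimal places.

site 1: 2.21 cm = 0.870079 in.
Difference: 0.870079 − 0.660000 = 0.2101 in.

0.2101 in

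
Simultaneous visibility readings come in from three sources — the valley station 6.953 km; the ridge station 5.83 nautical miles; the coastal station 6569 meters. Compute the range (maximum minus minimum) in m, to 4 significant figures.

4228 m

the valley station: 6.953 km = 6953.00 m.
the ridge station: 5.83 nmi = 10797.16 m.
Spread: 10797.16 − 6569.00 = 4228 m.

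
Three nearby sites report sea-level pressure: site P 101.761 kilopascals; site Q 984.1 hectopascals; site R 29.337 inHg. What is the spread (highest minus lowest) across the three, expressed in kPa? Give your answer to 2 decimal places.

site Q: 984.1 hPa = 98.4100 kPa.
site R: 29.337 inHg = 99.3465 kPa.
Spread: 101.7610 − 98.4100 = 3.35 kPa.

3.35 kPa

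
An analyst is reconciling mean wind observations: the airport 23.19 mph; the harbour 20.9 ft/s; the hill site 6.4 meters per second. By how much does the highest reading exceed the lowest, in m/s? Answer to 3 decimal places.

3.997 m/s

the airport: 23.19 mph = 10.36686 m/s.
the harbour: 20.9 ft/s = 6.37032 m/s.
Spread: 10.36686 − 6.37032 = 3.997 m/s.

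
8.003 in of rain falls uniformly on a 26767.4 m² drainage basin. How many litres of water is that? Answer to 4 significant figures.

5441000 litres

Depth: 8.003 in × 25.4 = 203.2762 mm.
1 mm over 1 m² is 1 L, so volume = 203.2762 × 26767.4 = 5441175.4 L ≈ 5441000 L.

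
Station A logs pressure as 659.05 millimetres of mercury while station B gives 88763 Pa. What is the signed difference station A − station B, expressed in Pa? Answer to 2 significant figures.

station A: 659.05 mmHg = 87866.12 Pa.
Difference: 87866.12 − 88763.00 = -900 Pa.

-900 Pa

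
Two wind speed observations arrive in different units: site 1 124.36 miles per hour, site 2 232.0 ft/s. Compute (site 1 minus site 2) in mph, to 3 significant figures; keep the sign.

-33.8 mph

site 2: 232.0 ft/s = 158.182 mph.
Difference: 124.360 − 158.182 = -33.8 mph.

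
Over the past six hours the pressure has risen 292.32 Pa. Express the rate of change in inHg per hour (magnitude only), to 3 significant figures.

292.32 Pa / 6 h × 0.0002953 inHg/Pa = 0.0144 inHg/h.

0.0144 inHg per hour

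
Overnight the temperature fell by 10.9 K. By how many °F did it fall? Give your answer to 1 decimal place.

19.6 °F

For a temperature change the 32° offset cancels: Δ°F = 10.9 × 1.8 = 19.6 °F.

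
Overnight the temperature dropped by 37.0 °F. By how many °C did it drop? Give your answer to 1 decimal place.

For a temperature change the 32° offset cancels: Δ°C = 37.0 × 0.5556 = 20.6 °C.

20.6 °C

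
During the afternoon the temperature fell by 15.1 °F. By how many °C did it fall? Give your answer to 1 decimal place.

For a temperature change the 32° offset cancels: Δ°C = 15.1 × 0.5556 = 8.4 °C.

8.4 °C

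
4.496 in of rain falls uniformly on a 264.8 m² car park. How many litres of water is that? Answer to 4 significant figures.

Depth: 4.496 in × 25.4 = 114.1984 mm.
1 mm over 1 m² is 1 L, so volume = 114.1984 × 264.8 = 30239.736 L ≈ 30240 L.

30240 litres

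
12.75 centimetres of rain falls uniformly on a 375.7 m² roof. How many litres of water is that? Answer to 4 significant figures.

Depth: 12.75 cm × 10 = 127.5 mm.
1 mm over 1 m² is 1 L, so volume = 127.5 × 375.7 = 47901.75 L ≈ 47900 L.

47900 litres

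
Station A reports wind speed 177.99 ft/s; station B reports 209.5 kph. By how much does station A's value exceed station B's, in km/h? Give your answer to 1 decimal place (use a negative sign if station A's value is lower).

station A: 177.99 ft/s = 195.305 km/h.
Difference: 195.305 − 209.500 = -14.2 km/h.

-14.2 km/h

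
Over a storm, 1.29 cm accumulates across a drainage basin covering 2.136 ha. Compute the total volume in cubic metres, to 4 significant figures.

275.5 cubic metres

Depth: 1.29 cm × 10 = 12.9 mm.
Area: 2.136 ha = 21360 m².
1 mm over 1 m² is 1 L, so volume = 12.9 × 21360 = 275544 L = 275.5 m³.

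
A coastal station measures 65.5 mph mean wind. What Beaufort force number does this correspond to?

Beaufort force 11

65.5 mph = 29.3 m/s, which is Beaufort 11 (violent storm, 28.5–32.6 m/s).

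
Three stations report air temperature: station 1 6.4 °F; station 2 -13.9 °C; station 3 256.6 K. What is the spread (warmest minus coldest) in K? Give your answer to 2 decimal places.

2.65 K

station 1: 6.4 °F = -14.222 °C.
station 3: 256.6 K = -16.550 °C.
Spread: (-13.900) − (-16.550) = 2.650 °C.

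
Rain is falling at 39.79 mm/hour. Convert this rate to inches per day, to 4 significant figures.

37.60 in/day

39.79 mm/hour × 0.0393701 in/mm × 24 hour/day = 37.60 in/day.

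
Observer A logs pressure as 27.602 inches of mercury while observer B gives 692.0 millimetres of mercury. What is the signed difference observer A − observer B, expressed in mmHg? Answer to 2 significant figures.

9.1 mmHg

observer A: 27.602 inHg = 701.091 mmHg.
Difference: 701.091 − 692.000 = 9.1 mmHg.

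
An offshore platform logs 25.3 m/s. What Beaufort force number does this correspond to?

Beaufort force 10

25.3 m/s lies in the Beaufort 10 band (storm, 24.5–28.4 m/s).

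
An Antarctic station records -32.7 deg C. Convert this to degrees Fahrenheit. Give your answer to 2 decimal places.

-26.86 °F

°F = °C × 9/5 + 32 = -32.7 × 1.8 + 32 = -26.86 °F.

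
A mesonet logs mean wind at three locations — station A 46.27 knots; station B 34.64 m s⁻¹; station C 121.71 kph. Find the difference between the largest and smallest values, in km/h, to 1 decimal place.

39.0 km/h

station A: 46.27 kt = 85.692 km/h.
station B: 34.64 m/s = 124.704 km/h.
Spread: 124.704 − 85.692 = 39.0 km/h.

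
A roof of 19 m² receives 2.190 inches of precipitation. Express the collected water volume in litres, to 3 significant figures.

Depth: 2.190 in × 25.4 = 55.626 mm.
1 mm over 1 m² is 1 L, so volume = 55.626 × 19 = 1056.894 L ≈ 1060 L.

1060 litres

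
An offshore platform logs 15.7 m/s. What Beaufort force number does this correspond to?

Beaufort force 7

15.7 m/s lies in the Beaufort 7 band (near gale, 13.9–17.1 m/s).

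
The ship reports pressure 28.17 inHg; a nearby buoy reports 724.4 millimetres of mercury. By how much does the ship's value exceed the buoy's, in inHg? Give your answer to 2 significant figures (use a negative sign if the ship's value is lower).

-0.35 inHg

the buoy: 724.4 mmHg = 28.5197 inHg.
Difference: 28.1700 − 28.5197 = -0.35 inHg.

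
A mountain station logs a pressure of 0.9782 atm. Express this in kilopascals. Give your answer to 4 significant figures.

99.12 kPa

1 atm = 101.325 kPa, so 0.9782 × 101.325 = 99.12 kPa.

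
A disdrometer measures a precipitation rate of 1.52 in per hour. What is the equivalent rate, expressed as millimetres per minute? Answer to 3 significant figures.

0.643 mm/minute

1.52 in/hour × 25.4 mm/in × 0.0166667 hour/minute = 0.643 mm/minute.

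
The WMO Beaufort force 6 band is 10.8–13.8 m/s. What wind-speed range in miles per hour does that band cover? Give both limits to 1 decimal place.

10.8–13.8 m/s × 2.237 = 24.2–30.9 mph.

24.2 to 30.9 mph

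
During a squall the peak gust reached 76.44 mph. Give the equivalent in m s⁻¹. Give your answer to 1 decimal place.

34.2 m/s

1 mph = 0.44704 m/s, so 76.44 × 0.44704 = 34.2 m/s.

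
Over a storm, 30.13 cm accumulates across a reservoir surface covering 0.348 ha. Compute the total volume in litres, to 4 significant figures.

Depth: 30.13 cm × 10 = 301.3 mm.
Area: 0.348 ha = 3480 m².
1 mm over 1 m² is 1 L, so volume = 301.3 × 3480 = 1048524 L ≈ 1049000 L.

1049000 litres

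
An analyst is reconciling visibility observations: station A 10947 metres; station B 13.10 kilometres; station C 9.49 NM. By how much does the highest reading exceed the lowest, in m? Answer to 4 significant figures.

station B: 13.10 km = 13100.00 m.
station C: 9.49 nmi = 17575.48 m.
Spread: 17575.48 − 10947.00 = 6628 m.

6628 m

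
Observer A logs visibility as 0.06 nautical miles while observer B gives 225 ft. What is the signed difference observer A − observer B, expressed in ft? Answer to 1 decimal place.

139.6 ft

observer A: 0.06 nmi = 364.567 ft.
Difference: 364.567 − 225.000 = 139.6 ft.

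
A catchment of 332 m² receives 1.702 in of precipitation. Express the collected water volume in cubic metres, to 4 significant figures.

Depth: 1.702 in × 25.4 = 43.2308 mm.
1 mm over 1 m² is 1 L, so volume = 43.2308 × 332 = 14352.626 L = 14.35 m³.

14.35 cubic metres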